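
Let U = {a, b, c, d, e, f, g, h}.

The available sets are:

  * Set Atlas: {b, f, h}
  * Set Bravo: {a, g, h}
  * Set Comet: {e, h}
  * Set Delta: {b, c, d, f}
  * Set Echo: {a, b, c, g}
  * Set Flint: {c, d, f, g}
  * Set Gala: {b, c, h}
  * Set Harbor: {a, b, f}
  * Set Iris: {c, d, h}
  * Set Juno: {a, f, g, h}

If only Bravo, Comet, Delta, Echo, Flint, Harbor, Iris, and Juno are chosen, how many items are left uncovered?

Union of Bravo, Comet, Delta, Echo, Flint, Harbor, Iris, Juno = {a, b, c, d, e, f, g, h} — that's every item, so 0 are uncovered.

0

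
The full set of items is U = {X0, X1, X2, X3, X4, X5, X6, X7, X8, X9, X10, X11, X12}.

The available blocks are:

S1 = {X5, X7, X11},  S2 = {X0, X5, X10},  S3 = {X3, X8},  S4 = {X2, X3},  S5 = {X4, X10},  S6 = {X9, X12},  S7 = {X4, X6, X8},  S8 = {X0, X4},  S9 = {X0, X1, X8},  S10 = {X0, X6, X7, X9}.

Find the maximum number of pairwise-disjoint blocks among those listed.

S1, S4, S5, S6, S9 are pairwise disjoint (S1={X5,X7,X11}; S4={X2,X3}; S5={X4,X10}; S6={X9,X12}; S9={X0,X1,X8}).
Every remaining block overlaps one of these, and no 6 of the listed blocks are pairwise disjoint, so 5 is the maximum.

5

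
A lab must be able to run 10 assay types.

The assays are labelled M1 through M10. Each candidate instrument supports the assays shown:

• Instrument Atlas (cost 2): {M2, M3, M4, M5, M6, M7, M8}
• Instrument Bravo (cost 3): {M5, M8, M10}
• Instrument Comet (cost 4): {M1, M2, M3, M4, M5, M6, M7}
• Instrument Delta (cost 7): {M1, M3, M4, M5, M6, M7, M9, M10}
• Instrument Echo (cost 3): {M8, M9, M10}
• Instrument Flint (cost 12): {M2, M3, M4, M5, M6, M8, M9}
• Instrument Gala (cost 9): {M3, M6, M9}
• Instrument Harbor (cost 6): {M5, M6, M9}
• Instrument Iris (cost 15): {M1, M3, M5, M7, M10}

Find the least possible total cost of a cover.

Comet, Echo together cover every assay (Comet ∪ Echo = {M1, M2, M3, M4, M5, M6, M7, M8, M9, M10}); total cost 4 + 3 = 7.
The greedy pick Atlas, Echo, Comet costs 9; no covering selection beats 7.

7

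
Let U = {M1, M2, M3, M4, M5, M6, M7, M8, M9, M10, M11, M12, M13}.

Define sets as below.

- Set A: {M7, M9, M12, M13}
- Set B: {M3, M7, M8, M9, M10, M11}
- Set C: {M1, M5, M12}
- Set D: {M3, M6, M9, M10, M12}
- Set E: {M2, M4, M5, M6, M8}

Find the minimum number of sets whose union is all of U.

A, B, C, and E cover everything between them: the union {M1, M2, M3, M4, M5, M6, M7, M8, M9, M10, M11, M12, M13} is all of U.
No 3 of the 5 sets cover everything (all 10 combinations miss at least one point), so 4 is optimal.

4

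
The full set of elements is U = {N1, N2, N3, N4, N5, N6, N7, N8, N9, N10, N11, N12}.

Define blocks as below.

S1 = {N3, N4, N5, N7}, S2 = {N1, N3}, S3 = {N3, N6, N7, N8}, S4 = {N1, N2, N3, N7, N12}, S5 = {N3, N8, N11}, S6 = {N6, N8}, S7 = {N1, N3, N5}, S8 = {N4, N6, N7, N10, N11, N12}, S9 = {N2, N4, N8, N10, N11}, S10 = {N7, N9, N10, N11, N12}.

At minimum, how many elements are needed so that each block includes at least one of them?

3

Take H = {N3, N8, N10}. Each listed block contains at least one of these, so H is a hitting set of size 3.
The blocks S6, S7, S10 are pairwise disjoint, so any hitting set needs a separate element for each — at least 3. Hence 3 is optimal.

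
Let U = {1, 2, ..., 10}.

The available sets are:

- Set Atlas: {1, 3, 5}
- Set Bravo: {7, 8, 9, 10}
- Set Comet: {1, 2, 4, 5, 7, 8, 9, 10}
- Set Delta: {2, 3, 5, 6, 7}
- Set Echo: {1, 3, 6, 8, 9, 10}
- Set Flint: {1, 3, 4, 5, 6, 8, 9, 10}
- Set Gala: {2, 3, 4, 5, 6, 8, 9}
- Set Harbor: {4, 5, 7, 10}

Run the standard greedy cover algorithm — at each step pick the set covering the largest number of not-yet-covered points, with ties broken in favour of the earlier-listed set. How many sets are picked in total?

2

Greedy: pick Comet (covers 8 new) → pick Delta (covers 2 new). Total picks: 2.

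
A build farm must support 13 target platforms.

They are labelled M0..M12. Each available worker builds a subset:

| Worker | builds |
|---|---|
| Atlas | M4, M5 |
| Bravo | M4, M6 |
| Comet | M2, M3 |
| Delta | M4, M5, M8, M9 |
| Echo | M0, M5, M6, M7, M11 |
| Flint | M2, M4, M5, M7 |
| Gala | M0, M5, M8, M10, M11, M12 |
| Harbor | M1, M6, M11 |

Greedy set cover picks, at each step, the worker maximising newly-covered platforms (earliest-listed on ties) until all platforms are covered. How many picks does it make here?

5

Greedy: pick Gala (covers 6 new) → pick Flint (covers 3 new) → pick Harbor (covers 2 new) → pick Comet (covers 1 new) → pick Delta (covers 1 new). Total picks: 5.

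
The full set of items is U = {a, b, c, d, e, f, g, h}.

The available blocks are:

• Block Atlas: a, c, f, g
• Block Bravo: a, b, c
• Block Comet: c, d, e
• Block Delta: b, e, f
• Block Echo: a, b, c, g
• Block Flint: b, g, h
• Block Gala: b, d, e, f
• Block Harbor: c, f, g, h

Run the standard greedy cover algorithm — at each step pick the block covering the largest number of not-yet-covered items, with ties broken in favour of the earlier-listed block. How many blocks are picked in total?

3

Greedy: pick Atlas (covers 4 new) → pick Gala (covers 3 new) → pick Flint (covers 1 new). Total picks: 3.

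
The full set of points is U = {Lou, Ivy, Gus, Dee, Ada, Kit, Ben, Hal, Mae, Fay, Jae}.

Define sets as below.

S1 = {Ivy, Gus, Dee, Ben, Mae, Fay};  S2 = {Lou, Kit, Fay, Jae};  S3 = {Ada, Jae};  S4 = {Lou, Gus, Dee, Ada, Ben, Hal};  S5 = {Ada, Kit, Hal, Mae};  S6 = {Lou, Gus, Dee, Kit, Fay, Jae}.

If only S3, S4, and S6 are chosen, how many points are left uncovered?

Union of S3, S4, S6 = {Lou, Gus, Dee, Ada, Kit, Ben, Hal, Fay, Jae}.
Not covered: Ivy, Mae — 2 points.

2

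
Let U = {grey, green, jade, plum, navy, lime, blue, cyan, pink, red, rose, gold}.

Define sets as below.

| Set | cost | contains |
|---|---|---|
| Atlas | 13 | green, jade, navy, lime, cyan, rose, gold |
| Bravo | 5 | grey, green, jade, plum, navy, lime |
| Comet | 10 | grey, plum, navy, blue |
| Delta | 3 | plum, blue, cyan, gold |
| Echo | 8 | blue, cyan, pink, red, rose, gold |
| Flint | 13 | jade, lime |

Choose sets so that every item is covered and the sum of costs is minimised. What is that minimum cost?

Bravo, Echo together cover every item (Bravo ∪ Echo = {grey, green, jade, plum, navy, lime, blue, cyan, pink, red, rose, gold}); total cost 5 + 8 = 13.
The greedy pick Delta, Bravo, Echo costs 16; no covering selection beats 13.

13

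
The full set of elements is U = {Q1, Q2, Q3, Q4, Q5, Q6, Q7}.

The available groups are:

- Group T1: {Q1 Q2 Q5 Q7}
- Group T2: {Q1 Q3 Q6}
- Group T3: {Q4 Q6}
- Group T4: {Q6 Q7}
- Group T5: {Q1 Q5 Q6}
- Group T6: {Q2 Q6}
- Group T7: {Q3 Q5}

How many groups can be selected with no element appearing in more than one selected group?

2

T4, T7 are pairwise disjoint (T4={Q6,Q7}; T7={Q3,Q5}).
Every remaining group overlaps one of these, and no 3 of the listed groups are pairwise disjoint, so 2 is the maximum.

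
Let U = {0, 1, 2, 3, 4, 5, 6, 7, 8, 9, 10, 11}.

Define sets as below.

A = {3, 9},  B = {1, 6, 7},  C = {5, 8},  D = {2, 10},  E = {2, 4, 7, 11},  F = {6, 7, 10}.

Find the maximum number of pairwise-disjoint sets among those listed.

4

A, B, C, D are pairwise disjoint (A={3,9}; B={1,6,7}; C={5,8}; D={2,10}).
Every remaining set overlaps one of these, and no 5 of the listed sets are pairwise disjoint, so 4 is the maximum.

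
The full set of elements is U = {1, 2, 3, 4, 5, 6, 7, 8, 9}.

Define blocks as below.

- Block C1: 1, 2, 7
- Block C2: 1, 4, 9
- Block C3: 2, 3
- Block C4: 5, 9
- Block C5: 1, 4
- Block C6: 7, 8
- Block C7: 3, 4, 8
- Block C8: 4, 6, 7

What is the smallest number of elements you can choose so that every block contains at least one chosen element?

H = {1, 3, 7, 9} meets every block (each contains at least one member of H), and |H| = 4.
The blocks C3, C4, C5, C6 are pairwise disjoint, so any hitting set needs a separate element for each — at least 4. Hence 4 is optimal.

4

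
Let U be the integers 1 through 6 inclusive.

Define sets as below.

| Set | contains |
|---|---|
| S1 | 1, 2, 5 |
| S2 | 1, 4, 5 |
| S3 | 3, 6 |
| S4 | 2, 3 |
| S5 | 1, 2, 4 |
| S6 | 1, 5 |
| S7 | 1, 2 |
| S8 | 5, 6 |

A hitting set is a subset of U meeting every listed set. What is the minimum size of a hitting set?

Take H = {1, 2, 6}. Each listed set contains at least one of these, so H is a hitting set of size 3.
No choice of 2 items meets every set, so 3 is the minimum.

3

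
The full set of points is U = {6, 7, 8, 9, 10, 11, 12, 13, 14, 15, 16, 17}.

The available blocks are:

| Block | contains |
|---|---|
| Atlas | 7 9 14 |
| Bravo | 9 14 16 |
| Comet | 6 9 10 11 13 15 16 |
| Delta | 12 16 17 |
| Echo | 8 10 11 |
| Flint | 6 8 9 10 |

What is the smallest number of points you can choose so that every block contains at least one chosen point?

3

The 3 points {10, 14, 17} hit every block.
The blocks Atlas, Delta, Echo are pairwise disjoint, so any hitting set needs a separate point for each — at least 3. Hence 3 is optimal.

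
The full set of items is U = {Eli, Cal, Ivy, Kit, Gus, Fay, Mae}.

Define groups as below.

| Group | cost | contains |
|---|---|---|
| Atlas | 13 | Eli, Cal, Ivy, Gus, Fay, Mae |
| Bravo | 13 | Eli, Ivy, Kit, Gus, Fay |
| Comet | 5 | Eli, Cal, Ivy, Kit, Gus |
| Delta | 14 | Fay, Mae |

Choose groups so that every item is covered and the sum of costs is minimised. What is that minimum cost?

Atlas, Comet together cover every item (Atlas ∪ Comet = {Eli, Cal, Ivy, Kit, Gus, Fay, Mae}); total cost 13 + 5 = 18.
No covering selection has total cost below 18.

18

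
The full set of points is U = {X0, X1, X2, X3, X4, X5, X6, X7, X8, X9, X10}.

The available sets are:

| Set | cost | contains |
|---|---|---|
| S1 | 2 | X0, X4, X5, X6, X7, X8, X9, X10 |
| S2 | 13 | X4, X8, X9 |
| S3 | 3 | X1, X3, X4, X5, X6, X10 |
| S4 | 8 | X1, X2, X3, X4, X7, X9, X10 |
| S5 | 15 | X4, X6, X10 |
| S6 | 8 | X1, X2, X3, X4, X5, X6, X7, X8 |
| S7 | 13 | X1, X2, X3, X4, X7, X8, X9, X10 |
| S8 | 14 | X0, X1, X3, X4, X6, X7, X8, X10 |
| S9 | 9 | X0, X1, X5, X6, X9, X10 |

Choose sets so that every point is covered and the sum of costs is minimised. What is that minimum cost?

10

S1, S6 together cover every point (S1 ∪ S6 = {X0, X1, X2, X3, X4, X5, X6, X7, X8, X9, X10}); total cost 2 + 8 = 10.
The greedy pick S1, S3, S4 costs 13; no covering selection beats 10.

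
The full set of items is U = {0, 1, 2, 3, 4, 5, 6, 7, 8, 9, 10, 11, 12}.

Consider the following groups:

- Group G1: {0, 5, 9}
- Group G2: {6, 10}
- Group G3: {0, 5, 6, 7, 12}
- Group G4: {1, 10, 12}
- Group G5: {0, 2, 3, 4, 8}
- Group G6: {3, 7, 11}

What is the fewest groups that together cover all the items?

G1 and G2 and G4 and G5 and G6 together: G1 ∪ G2 ∪ G4 ∪ G5 ∪ G6 = {0, 1, 2, 3, 4, 5, 6, 7, 8, 9, 10, 11, 12} — every item is covered.
No 4 of the 6 groups cover everything (all 15 combinations miss at least one item), so 5 is optimal.

5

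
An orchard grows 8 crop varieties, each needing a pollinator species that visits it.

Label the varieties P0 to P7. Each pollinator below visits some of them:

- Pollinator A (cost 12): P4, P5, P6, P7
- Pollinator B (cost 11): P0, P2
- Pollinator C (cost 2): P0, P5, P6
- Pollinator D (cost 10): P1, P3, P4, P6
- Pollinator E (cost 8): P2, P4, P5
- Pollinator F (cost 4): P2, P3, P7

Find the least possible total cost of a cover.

16

C, D, F together cover every variety (C ∪ D ∪ F = {P0, P1, P2, P3, P4, P5, P6, P7}); total cost 2 + 10 + 4 = 16.
No covering selection has total cost below 16.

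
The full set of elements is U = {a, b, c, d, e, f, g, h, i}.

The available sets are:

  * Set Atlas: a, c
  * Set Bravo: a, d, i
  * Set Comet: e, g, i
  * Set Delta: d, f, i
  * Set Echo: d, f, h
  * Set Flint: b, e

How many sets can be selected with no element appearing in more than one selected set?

Atlas, Echo, Flint are pairwise disjoint (Atlas={a,c}; Echo={d,f,h}; Flint={b,e}).
Every remaining set overlaps one of these, and no 4 of the listed sets are pairwise disjoint, so 3 is the maximum.

3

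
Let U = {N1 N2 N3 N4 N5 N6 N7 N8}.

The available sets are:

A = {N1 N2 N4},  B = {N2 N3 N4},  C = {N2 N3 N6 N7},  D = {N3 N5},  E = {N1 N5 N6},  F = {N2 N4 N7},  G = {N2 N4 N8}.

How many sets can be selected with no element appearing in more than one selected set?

2

A, D are pairwise disjoint (A={N1,N2,N4}; D={N3,N5}).
Every remaining set overlaps one of these, and no 3 of the listed sets are pairwise disjoint, so 2 is the maximum.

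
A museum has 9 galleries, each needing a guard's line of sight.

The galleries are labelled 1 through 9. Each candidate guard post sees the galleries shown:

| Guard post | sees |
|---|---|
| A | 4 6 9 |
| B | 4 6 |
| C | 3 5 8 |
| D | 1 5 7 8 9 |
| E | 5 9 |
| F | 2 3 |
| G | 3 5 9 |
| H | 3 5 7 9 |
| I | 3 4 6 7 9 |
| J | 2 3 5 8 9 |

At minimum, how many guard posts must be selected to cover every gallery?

3

Take {A, D, J}. Their union is {1, 2, 3, 4, 5, 6, 7, 8, 9}, which is all 9 galleries.
Only D contains 1, so D is forced; the remaining 4 galleries need at least 2 more guard posts (each remaining guard post adds at most 3) — so at least 3 guard posts are needed, and 3 is optimal.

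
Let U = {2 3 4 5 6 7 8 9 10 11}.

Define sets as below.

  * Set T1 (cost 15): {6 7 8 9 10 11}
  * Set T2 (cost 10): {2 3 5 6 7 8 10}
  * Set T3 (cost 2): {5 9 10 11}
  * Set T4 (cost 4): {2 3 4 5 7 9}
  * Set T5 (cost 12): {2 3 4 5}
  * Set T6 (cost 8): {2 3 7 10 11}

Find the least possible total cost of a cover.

16

T2, T3, T4 together cover every point (T2 ∪ T3 ∪ T4 = {2, 3, 4, 5, 6, 7, 8, 9, 10, 11}); total cost 10 + 2 + 4 = 16.
No covering selection has total cost below 16.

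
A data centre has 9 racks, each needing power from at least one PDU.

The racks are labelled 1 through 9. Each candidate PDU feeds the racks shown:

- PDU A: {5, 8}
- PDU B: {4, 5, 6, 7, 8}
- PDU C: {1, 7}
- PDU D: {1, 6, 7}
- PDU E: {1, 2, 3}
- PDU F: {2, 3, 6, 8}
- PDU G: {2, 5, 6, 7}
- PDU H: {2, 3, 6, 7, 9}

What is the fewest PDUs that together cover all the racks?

3

B and C and H together: B ∪ C ∪ H = {1, 2, 3, 4, 5, 6, 7, 8, 9} — every rack is covered.
Only B contains 4, so B is forced; the remaining 4 racks need at least 2 more PDUs (each remaining PDU adds at most 3) — so at least 3 PDUs are needed, and 3 is optimal.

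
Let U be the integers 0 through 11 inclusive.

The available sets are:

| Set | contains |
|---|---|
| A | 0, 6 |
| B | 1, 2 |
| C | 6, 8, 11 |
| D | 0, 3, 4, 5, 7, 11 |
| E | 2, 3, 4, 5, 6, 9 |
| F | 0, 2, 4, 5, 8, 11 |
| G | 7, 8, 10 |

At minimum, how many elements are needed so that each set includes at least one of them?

3

Take H = {2, 6, 7}. Each listed set contains at least one of these, so H is a hitting set of size 3.
The sets A, B, G are pairwise disjoint, so any hitting set needs a separate element for each — at least 3. Hence 3 is optimal.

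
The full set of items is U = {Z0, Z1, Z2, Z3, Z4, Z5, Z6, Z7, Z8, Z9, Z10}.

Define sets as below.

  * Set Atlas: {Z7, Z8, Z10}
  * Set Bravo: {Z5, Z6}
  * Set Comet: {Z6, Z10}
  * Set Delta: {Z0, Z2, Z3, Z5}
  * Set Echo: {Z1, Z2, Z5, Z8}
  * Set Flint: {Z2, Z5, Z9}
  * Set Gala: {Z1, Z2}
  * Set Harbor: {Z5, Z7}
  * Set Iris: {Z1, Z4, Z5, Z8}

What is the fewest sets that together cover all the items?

5

Comet, Delta, Flint, Harbor, and Iris cover everything between them: the union {Z0, Z1, Z2, Z3, Z4, Z5, Z6, Z7, Z8, Z9, Z10} is all of U.
No 4 of the 9 sets cover everything (all 126 combinations miss at least one item), so 5 is optimal.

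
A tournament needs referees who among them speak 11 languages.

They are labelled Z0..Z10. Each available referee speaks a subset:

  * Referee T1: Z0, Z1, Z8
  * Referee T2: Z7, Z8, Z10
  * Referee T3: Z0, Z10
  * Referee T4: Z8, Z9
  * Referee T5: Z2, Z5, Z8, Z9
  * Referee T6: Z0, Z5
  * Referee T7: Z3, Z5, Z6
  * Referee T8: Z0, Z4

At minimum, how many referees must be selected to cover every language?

5

T1 and T2 and T5 and T7 and T8 together: T1 ∪ T2 ∪ T5 ∪ T7 ∪ T8 = {Z0, Z1, Z2, Z3, Z4, Z5, Z6, Z7, Z8, Z9, Z10} — every language is covered.
Only T5 contains Z2, so T5 is forced; the remaining 7 languages need at least 4 more referees (each remaining referee adds at most 2) — so at least 5 referees are needed, and 5 is optimal.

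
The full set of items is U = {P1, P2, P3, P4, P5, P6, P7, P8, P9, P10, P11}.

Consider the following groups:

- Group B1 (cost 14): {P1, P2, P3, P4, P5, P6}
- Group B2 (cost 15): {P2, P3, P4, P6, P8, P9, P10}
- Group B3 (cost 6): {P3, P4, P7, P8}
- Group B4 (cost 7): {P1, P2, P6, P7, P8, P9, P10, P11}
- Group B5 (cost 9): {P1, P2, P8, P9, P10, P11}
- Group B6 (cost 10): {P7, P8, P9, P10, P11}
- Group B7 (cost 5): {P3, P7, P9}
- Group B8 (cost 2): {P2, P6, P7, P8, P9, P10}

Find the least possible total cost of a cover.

B1, B4 together cover every item (B1 ∪ B4 = {P1, P2, P3, P4, P5, P6, P7, P8, P9, P10, P11}); total cost 14 + 7 = 21.
The greedy pick B8, B3, B4, B1 costs 29; no covering selection beats 21.

21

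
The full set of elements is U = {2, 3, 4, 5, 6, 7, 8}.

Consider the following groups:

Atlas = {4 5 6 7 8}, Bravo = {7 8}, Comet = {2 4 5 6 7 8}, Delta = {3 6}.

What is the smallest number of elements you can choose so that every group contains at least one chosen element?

2

Take H = {3, 8}. Each listed group contains at least one of these, so H is a hitting set of size 2.
The groups Bravo, Delta are pairwise disjoint, so any hitting set needs a separate element for each — at least 2. Hence 2 is optimal.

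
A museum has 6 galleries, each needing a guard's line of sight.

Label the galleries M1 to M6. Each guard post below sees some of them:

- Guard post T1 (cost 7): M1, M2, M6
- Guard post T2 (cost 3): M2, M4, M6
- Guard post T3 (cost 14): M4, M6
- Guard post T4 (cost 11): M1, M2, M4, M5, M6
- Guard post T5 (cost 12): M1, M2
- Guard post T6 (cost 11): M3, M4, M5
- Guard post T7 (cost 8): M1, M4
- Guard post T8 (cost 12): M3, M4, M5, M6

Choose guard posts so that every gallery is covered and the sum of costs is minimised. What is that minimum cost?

18

T1, T6 together cover every gallery (T1 ∪ T6 = {M1, M2, M3, M4, M5, M6}); total cost 7 + 11 = 18.
The greedy pick T2, T4, T6 costs 25; no covering selection beats 18.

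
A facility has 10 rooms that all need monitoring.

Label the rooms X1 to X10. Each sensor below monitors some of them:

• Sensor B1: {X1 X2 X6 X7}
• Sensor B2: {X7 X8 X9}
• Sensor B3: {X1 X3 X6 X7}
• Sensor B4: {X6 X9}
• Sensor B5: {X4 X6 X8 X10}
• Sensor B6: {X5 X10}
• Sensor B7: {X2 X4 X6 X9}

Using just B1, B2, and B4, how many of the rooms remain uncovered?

4

Union of B1, B2, B4 = {X1, X2, X6, X7, X8, X9}.
Not covered: X3, X4, X5, X10 — 4 rooms.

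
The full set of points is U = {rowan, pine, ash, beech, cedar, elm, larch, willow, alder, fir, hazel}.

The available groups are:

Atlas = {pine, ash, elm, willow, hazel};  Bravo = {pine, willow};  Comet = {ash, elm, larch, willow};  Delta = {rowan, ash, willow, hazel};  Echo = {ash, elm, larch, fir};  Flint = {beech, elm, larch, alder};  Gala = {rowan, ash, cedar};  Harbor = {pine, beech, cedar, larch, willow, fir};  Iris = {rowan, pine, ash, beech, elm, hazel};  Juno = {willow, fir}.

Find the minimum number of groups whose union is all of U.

Delta, Flint, and Harbor cover everything between them: the union {rowan, pine, ash, beech, cedar, elm, larch, willow, alder, fir, hazel} is all of U.
Only Flint contains alder, so Flint is forced; the remaining 7 points need at least 2 more groups (each remaining group adds at most 4) — so at least 3 groups are needed, and 3 is optimal.

3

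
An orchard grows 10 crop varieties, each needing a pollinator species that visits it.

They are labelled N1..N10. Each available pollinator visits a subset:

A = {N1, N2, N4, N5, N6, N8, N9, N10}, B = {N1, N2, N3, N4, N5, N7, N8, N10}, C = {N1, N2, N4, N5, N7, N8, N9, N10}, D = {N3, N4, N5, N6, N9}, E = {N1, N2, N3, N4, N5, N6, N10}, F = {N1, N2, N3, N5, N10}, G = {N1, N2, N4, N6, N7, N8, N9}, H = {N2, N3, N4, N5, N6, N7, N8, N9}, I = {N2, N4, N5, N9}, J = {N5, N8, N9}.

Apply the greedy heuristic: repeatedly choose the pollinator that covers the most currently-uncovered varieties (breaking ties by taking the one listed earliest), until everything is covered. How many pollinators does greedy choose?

2

Greedy: pick A (covers 8 new) → pick B (covers 2 new). Total picks: 2.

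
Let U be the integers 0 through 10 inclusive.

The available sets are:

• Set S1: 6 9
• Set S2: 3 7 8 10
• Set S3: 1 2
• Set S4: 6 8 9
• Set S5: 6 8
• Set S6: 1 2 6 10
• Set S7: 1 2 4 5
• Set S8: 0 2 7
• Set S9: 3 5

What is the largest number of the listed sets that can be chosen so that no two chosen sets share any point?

3

S1, S3, S9 are pairwise disjoint (S1={6,9}; S3={1,2}; S9={3,5}).
Every remaining set overlaps one of these, and no 4 of the listed sets are pairwise disjoint, so 3 is the maximum.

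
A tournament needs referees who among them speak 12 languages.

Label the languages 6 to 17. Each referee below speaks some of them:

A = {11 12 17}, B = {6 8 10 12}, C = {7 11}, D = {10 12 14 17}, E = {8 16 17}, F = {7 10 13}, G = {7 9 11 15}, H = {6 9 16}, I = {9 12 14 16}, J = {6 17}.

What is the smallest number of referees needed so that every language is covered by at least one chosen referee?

5

Take {B, E, F, G, I}. Their union is {6, 7, 8, 9, 10, 11, 12, 13, 14, 15, 16, 17}, which is all 12 languages.
No 4 of the 10 referees cover everything (all 210 combinations miss at least one language), so 5 is optimal.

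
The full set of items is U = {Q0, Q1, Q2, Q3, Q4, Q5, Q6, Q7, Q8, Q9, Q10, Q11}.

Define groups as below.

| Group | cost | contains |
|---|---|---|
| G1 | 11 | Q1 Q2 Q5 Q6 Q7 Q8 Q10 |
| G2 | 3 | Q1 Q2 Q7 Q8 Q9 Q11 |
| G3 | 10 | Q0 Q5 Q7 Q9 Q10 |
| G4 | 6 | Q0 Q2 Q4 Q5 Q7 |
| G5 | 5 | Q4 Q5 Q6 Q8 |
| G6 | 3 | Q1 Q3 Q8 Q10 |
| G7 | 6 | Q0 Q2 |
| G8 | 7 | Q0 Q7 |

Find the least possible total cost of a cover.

17

G2, G5, G6, G7 together cover every item (G2 ∪ G5 ∪ G6 ∪ G7 = {Q0, Q1, Q2, Q3, Q4, Q5, Q6, Q7, Q8, Q9, Q10, Q11}); total cost 3 + 5 + 3 + 6 = 17.
No covering selection has total cost below 17.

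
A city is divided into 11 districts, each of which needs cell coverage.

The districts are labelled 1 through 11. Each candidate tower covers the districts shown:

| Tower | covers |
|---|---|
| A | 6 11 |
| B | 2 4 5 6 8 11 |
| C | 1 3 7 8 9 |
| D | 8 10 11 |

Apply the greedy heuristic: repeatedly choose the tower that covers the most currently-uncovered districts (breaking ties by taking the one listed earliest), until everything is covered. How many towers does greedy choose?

3

Greedy: pick B (covers 6 new) → pick C (covers 4 new) → pick D (covers 1 new). Total picks: 3.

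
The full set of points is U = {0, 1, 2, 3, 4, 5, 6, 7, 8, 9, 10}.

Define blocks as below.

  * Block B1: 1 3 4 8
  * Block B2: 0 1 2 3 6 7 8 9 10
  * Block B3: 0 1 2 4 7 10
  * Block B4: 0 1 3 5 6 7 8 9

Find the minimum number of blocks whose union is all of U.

B3 and B4 cover everything between them: the union {0, 1, 2, 3, 4, 5, 6, 7, 8, 9, 10} is all of U.
No single block has all 11 points (the largest, B2, has 9), so 2 is optimal.

2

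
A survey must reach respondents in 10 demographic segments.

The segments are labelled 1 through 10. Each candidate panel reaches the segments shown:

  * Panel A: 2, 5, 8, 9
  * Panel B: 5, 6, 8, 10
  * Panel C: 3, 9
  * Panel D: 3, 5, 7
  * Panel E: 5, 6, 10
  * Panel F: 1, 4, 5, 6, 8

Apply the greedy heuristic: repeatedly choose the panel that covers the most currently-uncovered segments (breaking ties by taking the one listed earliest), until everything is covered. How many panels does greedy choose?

4

Greedy: pick F (covers 5 new) → pick A (covers 2 new) → pick D (covers 2 new) → pick B (covers 1 new). Total picks: 4.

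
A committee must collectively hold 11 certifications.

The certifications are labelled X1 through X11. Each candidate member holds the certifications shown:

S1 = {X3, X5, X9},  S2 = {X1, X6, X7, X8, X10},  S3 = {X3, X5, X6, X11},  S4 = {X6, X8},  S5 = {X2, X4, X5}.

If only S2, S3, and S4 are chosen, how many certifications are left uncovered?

Union of S2, S3, S4 = {X1, X3, X5, X6, X7, X8, X10, X11}.
Not covered: X2, X4, X9 — 3 certifications.

3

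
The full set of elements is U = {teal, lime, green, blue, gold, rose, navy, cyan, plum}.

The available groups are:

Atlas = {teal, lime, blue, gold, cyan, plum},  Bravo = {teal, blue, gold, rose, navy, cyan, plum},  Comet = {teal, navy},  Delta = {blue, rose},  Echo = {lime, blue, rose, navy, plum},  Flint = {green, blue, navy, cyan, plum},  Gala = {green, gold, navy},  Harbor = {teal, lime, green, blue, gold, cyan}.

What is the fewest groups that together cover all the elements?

2

Bravo and Harbor together: Bravo ∪ Harbor = {teal, lime, green, blue, gold, rose, navy, cyan, plum} — every element is covered.
No single group has all 9 elements (the largest, Bravo, has 7), so 2 is optimal.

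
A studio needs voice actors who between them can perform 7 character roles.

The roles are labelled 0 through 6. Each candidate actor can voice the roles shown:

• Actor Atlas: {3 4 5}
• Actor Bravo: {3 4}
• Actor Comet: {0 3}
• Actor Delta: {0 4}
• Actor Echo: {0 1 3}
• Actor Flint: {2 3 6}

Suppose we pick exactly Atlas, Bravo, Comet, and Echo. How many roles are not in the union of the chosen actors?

2

Union of Atlas, Bravo, Comet, Echo = {0, 1, 3, 4, 5}.
Not covered: 2, 6 — 2 roles.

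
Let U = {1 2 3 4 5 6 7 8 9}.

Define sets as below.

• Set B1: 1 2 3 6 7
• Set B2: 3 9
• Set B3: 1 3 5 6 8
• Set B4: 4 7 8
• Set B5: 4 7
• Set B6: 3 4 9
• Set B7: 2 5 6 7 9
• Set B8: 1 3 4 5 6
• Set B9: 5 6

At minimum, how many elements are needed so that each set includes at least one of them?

3

The 3 elements {6, 7, 9} hit every set.
The sets B2, B5, B9 are pairwise disjoint, so any hitting set needs a separate element for each — at least 3. Hence 3 is optimal.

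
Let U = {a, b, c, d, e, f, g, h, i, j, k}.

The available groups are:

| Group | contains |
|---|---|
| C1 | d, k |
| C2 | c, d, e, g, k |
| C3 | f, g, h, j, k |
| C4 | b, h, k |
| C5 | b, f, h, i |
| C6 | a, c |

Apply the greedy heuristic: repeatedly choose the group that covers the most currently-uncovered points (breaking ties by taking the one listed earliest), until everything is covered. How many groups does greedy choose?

4

Greedy: pick C2 (covers 5 new) → pick C5 (covers 4 new) → pick C3 (covers 1 new) → pick C6 (covers 1 new). Total picks: 4.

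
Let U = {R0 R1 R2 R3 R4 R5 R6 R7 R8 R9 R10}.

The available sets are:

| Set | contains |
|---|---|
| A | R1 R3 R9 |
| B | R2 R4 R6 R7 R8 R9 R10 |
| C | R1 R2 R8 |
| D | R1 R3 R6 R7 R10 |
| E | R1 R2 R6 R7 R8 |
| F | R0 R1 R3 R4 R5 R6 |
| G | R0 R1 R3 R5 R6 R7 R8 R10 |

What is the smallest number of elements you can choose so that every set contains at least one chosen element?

H = {R1, R8} meets every set (each contains at least one member of H), and |H| = 2.
No single element lies in every set, so at least 2 are needed and 2 is optimal.

2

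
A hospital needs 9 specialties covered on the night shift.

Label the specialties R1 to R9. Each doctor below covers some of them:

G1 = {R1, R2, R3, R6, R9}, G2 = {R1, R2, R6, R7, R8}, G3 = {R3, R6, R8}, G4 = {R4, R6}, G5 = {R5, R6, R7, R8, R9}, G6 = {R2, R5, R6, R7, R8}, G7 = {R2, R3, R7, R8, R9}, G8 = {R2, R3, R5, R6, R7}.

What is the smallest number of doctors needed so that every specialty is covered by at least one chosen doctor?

Take {G1, G4, G6}. Their union is {R1, R2, R3, R4, R5, R6, R7, R8, R9}, which is all 9 specialties.
Only G4 contains R4, so G4 is forced; the remaining 7 specialties need at least 2 more doctors (each remaining doctor adds at most 5) — so at least 3 doctors are needed, and 3 is optimal.

3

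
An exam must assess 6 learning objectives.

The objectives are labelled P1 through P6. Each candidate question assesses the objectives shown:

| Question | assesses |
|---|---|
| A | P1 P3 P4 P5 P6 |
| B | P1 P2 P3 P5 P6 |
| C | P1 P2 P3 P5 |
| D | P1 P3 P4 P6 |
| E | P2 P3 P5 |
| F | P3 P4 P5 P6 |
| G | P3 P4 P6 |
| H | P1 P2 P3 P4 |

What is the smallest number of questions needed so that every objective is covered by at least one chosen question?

C and G together: C ∪ G = {P1, P2, P3, P4, P5, P6} — every objective is covered.
No single question has all 6 objectives (the largest, A, has 5), so 2 is optimal.

2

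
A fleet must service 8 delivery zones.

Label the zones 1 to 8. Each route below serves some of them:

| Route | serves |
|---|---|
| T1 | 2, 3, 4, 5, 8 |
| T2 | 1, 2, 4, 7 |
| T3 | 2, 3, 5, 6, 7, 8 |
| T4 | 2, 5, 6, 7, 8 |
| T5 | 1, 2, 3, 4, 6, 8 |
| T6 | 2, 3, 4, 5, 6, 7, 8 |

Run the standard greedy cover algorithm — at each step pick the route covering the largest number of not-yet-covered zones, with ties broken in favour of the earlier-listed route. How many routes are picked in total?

2

Greedy: pick T6 (covers 7 new) → pick T2 (covers 1 new). Total picks: 2.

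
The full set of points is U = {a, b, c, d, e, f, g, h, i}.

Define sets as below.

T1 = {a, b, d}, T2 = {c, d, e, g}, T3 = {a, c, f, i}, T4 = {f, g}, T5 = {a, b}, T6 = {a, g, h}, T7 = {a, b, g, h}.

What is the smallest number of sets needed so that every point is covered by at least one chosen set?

Take {T2, T3, T7}. Their union is {a, b, c, d, e, f, g, h, i}, which is all 9 points.
Each set has at most 4 points, and 2·4 = 8 < 9 — so at least 3 sets are needed, and 3 is optimal.

3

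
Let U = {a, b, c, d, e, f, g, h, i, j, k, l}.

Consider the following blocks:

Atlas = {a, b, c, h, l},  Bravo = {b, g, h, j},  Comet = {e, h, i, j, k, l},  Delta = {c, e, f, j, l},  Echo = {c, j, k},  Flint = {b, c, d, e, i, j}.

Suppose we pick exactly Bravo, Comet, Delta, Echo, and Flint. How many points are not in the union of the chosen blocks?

Union of Bravo, Comet, Delta, Echo, Flint = {b, c, d, e, f, g, h, i, j, k, l}.
Not covered: a — 1 point.

1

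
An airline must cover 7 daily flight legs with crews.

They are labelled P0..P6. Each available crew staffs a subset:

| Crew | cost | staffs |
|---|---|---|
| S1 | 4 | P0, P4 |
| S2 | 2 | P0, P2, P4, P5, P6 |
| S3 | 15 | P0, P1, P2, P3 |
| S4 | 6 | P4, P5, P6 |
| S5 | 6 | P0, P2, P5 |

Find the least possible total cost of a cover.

S2, S3 together cover every leg (S2 ∪ S3 = {P0, P1, P2, P3, P4, P5, P6}); total cost 2 + 15 = 17.
No covering selection has total cost below 17.

17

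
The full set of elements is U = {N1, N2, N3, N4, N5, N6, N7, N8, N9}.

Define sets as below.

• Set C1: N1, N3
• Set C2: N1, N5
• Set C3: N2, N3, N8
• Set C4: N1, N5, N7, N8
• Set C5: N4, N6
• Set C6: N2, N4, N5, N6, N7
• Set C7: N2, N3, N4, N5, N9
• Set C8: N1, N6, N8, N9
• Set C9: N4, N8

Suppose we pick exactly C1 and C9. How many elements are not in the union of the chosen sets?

5

Union of C1, C9 = {N1, N3, N4, N8}.
Not covered: N2, N5, N6, N7, N9 — 5 elements.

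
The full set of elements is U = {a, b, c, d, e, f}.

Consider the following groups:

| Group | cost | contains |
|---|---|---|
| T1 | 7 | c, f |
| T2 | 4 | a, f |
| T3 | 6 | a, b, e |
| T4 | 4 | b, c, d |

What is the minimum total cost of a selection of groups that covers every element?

T2, T3, T4 together cover every element (T2 ∪ T3 ∪ T4 = {a, b, c, d, e, f}); total cost 4 + 6 + 4 = 14.
No covering selection has total cost below 14.

14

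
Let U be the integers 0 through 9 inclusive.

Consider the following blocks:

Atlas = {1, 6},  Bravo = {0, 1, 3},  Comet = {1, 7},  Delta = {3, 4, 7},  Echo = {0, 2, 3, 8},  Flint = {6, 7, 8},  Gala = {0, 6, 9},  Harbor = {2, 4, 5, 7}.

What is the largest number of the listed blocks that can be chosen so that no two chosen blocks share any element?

Delta, Gala are pairwise disjoint (Delta={3,4,7}; Gala={0,6,9}).
Every remaining block overlaps one of these, and no 3 of the listed blocks are pairwise disjoint, so 2 is the maximum.

2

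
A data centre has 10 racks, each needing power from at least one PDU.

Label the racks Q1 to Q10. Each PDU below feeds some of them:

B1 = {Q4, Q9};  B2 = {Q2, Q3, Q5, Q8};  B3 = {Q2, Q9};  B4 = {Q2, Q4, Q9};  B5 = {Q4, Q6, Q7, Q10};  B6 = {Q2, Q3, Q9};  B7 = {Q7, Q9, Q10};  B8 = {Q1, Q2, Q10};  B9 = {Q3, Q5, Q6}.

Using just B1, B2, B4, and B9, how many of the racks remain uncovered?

Union of B1, B2, B4, B9 = {Q2, Q3, Q4, Q5, Q6, Q8, Q9}.
Not covered: Q1, Q7, Q10 — 3 racks.

3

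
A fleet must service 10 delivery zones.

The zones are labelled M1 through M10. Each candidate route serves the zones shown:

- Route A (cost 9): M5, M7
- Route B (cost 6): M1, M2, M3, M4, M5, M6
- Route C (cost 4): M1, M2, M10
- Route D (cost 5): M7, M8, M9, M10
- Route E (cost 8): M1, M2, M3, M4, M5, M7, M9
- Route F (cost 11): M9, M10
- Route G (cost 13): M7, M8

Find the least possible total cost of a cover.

B, D together cover every zone (B ∪ D = {M1, M2, M3, M4, M5, M6, M7, M8, M9, M10}); total cost 6 + 5 = 11.
No covering selection has total cost below 11.

11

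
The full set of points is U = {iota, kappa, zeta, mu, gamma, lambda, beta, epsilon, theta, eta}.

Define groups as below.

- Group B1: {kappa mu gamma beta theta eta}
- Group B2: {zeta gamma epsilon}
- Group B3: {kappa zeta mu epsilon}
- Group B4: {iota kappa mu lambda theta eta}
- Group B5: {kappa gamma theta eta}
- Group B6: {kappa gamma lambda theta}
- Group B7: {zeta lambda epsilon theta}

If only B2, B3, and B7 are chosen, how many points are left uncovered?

Union of B2, B3, B7 = {kappa, zeta, mu, gamma, lambda, epsilon, theta}.
Not covered: iota, beta, eta — 3 points.

3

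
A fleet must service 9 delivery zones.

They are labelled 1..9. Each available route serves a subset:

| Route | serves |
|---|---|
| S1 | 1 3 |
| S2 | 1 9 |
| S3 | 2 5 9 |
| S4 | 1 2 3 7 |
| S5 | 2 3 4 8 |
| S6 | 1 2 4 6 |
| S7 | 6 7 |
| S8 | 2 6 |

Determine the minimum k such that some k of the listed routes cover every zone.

S3 and S5 and S6 and S7 together: S3 ∪ S5 ∪ S6 ∪ S7 = {1, 2, 3, 4, 5, 6, 7, 8, 9} — every zone is covered.
Only S5 contains 8, so S5 is forced; the remaining 5 zones need at least 3 more routes (each remaining route adds at most 2) — so at least 4 routes are needed, and 4 is optimal.

4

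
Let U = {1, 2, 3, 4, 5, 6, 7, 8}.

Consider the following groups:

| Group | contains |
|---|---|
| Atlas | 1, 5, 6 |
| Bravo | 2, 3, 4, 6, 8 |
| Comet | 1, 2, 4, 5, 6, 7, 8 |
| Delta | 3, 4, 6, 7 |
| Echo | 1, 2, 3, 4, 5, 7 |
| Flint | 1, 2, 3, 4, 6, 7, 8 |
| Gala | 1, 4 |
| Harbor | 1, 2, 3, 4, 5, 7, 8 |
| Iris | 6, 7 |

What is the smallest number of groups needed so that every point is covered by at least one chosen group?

Comet and Harbor together: Comet ∪ Harbor = {1, 2, 3, 4, 5, 6, 7, 8} — every point is covered.
No single group has all 8 points (the largest, Comet, has 7), so 2 is optimal.

2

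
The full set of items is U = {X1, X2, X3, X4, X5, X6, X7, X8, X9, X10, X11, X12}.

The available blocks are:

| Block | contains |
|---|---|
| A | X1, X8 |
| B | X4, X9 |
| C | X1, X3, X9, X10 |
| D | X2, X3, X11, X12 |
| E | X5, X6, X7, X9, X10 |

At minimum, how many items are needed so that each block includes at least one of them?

3

Take H = {X8, X9, X12}. Each listed block contains at least one of these, so H is a hitting set of size 3.
The blocks A, D, E are pairwise disjoint, so any hitting set needs a separate item for each — at least 3. Hence 3 is optimal.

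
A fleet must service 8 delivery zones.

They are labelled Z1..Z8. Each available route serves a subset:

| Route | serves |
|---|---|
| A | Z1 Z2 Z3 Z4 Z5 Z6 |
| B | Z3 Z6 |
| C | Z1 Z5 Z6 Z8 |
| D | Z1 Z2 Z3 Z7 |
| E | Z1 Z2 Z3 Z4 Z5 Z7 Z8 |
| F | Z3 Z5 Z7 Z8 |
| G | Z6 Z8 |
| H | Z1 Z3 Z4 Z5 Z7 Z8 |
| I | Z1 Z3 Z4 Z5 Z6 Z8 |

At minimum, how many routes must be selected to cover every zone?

2

Take {D, I}. Their union is {Z1, Z2, Z3, Z4, Z5, Z6, Z7, Z8}, which is all 8 zones.
No single route has all 8 zones (the largest, E, has 7), so 2 is optimal.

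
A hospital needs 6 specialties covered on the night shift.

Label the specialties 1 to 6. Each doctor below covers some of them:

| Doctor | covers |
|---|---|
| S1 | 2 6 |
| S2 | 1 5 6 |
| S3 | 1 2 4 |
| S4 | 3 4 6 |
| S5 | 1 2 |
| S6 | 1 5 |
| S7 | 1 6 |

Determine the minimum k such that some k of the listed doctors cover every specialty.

S2 and S3 and S4 together: S2 ∪ S3 ∪ S4 = {1, 2, 3, 4, 5, 6} — every specialty is covered.
Only S4 contains 3, so S4 is forced; the remaining 3 specialties need at least 2 more doctors (each remaining doctor adds at most 2) — so at least 3 doctors are needed, and 3 is optimal.

3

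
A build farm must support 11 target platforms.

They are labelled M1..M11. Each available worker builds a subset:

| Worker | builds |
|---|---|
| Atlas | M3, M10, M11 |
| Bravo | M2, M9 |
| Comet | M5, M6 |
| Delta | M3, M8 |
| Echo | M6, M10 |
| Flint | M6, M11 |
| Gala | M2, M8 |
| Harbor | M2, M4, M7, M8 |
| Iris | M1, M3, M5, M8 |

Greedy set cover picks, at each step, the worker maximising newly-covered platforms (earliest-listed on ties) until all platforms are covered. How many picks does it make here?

Greedy: pick Harbor (covers 4 new) → pick Atlas (covers 3 new) → pick Comet (covers 2 new) → pick Bravo (covers 1 new) → pick Iris (covers 1 new). Total picks: 5.

5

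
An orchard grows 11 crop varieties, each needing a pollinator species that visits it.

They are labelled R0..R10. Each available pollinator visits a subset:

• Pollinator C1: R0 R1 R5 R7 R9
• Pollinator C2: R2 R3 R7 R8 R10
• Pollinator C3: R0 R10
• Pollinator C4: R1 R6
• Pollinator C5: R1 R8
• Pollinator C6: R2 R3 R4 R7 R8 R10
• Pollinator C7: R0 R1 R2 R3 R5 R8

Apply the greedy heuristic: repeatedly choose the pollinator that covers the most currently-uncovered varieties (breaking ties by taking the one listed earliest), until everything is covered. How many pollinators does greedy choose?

3

Greedy: pick C6 (covers 6 new) → pick C1 (covers 4 new) → pick C4 (covers 1 new). Total picks: 3.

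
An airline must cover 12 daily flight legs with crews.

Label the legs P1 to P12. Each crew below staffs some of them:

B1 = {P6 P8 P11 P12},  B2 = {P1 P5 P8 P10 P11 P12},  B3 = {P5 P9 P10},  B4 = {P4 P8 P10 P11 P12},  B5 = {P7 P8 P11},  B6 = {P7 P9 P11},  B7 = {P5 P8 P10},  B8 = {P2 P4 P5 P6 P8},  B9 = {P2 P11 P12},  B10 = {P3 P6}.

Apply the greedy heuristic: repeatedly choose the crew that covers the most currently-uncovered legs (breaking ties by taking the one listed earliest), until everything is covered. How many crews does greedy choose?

4

Greedy: pick B2 (covers 6 new) → pick B8 (covers 3 new) → pick B6 (covers 2 new) → pick B10 (covers 1 new). Total picks: 4.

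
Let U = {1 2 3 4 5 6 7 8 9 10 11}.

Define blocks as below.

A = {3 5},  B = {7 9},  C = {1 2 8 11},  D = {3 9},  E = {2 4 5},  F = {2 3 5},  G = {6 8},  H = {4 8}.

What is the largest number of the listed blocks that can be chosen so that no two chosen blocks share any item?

3

B, F, H are pairwise disjoint (B={7,9}; F={2,3,5}; H={4,8}).
Every remaining block overlaps one of these, and no 4 of the listed blocks are pairwise disjoint, so 3 is the maximum.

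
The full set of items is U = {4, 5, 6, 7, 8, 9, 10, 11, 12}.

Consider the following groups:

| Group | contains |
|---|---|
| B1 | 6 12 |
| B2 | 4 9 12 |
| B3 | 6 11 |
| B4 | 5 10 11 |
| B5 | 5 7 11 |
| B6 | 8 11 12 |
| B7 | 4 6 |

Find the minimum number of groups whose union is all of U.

Take {B2, B3, B4, B5, B6}. Their union is {4, 5, 6, 7, 8, 9, 10, 11, 12}, which is all 9 items.
No 4 of the 7 groups cover everything (all 35 combinations miss at least one item), so 5 is optimal.

5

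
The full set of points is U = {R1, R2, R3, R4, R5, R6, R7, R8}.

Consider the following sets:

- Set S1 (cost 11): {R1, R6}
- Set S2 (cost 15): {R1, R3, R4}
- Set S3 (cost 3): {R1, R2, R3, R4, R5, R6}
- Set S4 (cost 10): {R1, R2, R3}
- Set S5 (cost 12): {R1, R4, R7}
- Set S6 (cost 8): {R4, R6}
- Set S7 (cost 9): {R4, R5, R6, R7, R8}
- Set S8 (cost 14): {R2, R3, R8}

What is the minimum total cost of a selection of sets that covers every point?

S3, S7 together cover every point (S3 ∪ S7 = {R1, R2, R3, R4, R5, R6, R7, R8}); total cost 3 + 9 = 12.
No covering selection has total cost below 12.

12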